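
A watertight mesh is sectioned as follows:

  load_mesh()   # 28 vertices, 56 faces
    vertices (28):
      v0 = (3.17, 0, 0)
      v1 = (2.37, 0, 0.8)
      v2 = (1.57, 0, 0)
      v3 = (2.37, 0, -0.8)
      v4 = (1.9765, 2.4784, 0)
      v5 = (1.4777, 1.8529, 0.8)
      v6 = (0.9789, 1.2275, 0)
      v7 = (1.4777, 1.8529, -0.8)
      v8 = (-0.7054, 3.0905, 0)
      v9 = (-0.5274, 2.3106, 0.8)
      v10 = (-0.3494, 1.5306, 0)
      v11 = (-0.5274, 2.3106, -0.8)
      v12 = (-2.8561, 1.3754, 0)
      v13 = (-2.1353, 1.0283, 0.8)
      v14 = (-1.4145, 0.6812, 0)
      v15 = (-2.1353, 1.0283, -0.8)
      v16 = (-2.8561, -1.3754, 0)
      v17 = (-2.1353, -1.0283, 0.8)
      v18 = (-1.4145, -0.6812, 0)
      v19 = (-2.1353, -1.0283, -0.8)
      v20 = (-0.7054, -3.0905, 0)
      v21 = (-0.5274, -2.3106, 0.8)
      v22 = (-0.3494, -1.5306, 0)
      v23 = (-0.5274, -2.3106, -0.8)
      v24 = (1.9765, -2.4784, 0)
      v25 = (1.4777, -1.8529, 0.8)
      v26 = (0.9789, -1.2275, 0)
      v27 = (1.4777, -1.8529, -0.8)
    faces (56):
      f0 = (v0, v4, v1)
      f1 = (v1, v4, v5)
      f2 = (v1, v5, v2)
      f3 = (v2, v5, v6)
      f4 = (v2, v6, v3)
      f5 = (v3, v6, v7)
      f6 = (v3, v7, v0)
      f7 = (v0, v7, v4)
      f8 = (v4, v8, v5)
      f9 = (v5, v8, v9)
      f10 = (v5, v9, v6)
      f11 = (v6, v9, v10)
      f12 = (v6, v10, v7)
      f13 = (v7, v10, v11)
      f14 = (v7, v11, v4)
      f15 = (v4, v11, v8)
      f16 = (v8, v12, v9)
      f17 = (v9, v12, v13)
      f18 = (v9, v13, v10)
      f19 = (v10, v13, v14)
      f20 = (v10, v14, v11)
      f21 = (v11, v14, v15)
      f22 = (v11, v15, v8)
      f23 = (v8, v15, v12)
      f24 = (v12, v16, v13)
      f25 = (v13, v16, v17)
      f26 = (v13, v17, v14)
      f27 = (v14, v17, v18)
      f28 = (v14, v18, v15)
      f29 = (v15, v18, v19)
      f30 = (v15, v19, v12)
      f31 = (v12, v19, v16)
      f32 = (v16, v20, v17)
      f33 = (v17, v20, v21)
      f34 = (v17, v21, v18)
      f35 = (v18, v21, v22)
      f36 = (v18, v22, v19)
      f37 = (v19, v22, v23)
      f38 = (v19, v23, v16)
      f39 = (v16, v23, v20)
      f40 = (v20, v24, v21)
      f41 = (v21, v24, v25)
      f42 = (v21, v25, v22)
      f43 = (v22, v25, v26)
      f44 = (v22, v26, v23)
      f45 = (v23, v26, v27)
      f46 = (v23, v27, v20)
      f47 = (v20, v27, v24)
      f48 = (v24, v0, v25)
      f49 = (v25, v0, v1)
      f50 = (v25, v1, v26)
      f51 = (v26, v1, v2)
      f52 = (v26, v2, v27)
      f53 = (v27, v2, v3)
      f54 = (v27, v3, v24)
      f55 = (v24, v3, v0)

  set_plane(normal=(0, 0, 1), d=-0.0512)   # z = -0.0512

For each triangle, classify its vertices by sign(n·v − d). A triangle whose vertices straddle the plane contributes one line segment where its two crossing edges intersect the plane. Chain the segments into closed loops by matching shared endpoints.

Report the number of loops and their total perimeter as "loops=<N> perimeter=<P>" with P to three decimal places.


loops=2 perimeter=28.793

Straddling triangles (28 of 56):
  (v2,v6,v3) [++-] → (1.06793, 1.14894, -0.0512)–(1.6212, 0, -0.0512)  len=1.2752
  (v3,v6,v7) [-+-] → (1.06793, 1.14894, -0.0512)–(1.01082, 1.26753, -0.0512)  len=0.1316
  (v3,v7,v0) [--+] → (3.06169, 0.118586, -0.0512)–(3.1188, 0, -0.0512)  len=0.1316
  (v0,v7,v4) [+-+] → (3.06169, 0.118586, -0.0512)–(1.94458, 2.43837, -0.0512)  len=2.5748
  (v6,v10,v7) [++-] → (-0.232466, 1.55123, -0.0512)–(1.01082, 1.26753, -0.0512)  len=1.2752
  (v7,v10,v11) [-+-] → (-0.232466, 1.55123, -0.0512)–(-0.360792, 1.58052, -0.0512)  len=0.1316
  (v7,v11,v4) [--+] → (1.81625, 2.46766, -0.0512)–(1.94458, 2.43837, -0.0512)  len=0.1316
  (v4,v11,v8) [+-+] → (1.81625, 2.46766, -0.0512)–(-0.694008, 3.04059, -0.0512)  len=2.5748
  (v10,v14,v11) [++-] → (-1.35773, 0.785482, -0.0512)–(-0.360792, 1.58052, -0.0512)  len=1.2751
  (v11,v14,v15) [-+-] → (-1.35773, 0.785482, -0.0512)–(-1.46063, 0.703414, -0.0512)  len=0.1316
  (v11,v15,v8) [--+] → (-0.796914, 2.95852, -0.0512)–(-0.694008, 3.04059, -0.0512)  len=0.1316
  (v8,v15,v12) [+-+] → (-0.796914, 2.95852, -0.0512)–(-2.80997, 1.35319, -0.0512)  len=2.5748
  (v14,v18,v15) [++-] → (-1.46063, -0.571792, -0.0512)–(-1.46063, 0.703414, -0.0512)  len=1.2752
  (v15,v18,v19) [-+-] → (-1.46063, -0.571792, -0.0512)–(-1.46063, -0.703414, -0.0512)  len=0.1316
  (v15,v19,v12) [--+] → (-2.80997, 1.22156, -0.0512)–(-2.80997, 1.35319, -0.0512)  len=0.1316
  (v12,v19,v16) [+-+] → (-2.80997, 1.22156, -0.0512)–(-2.80997, -1.35319, -0.0512)  len=2.5747
  (v18,v22,v19) [++-] → (-0.463698, -1.49845, -0.0512)–(-1.46063, -0.703414, -0.0512)  len=1.2751
  (v19,v22,v23) [-+-] → (-0.463698, -1.49845, -0.0512)–(-0.360792, -1.58052, -0.0512)  len=0.1316
  (v19,v23,v16) [--+] → (-2.70706, -1.43525, -0.0512)–(-2.80997, -1.35319, -0.0512)  len=0.1316
  (v16,v23,v20) [+-+] → (-2.70706, -1.43525, -0.0512)–(-0.694008, -3.04059, -0.0512)  len=2.5748
  (v22,v26,v23) [++-] → (0.882497, -1.29682, -0.0512)–(-0.360792, -1.58052, -0.0512)  len=1.2752
  (v23,v26,v27) [-+-] → (0.882497, -1.29682, -0.0512)–(1.01082, -1.26753, -0.0512)  len=0.1316
  (v23,v27,v20) [--+] → (-0.565682, -3.01129, -0.0512)–(-0.694008, -3.04059, -0.0512)  len=0.1316
  (v20,v27,v24) [+-+] → (-0.565682, -3.01129, -0.0512)–(1.94458, -2.43837, -0.0512)  len=2.5748
  (v26,v2,v27) [++-] → (1.56409, -0.118586, -0.0512)–(1.01082, -1.26753, -0.0512)  len=1.2752
  (v27,v2,v3) [-+-] → (1.56409, -0.118586, -0.0512)–(1.6212, 0, -0.0512)  len=0.1316
  (v27,v3,v24) [--+] → (2.00168, -2.31978, -0.0512)–(1.94458, -2.43837, -0.0512)  len=0.1316
  (v24,v3,v0) [+-+] → (2.00168, -2.31978, -0.0512)–(3.1188, 0, -0.0512)  len=2.5748

Chained into 2 loop(s):
  loop 1: 14 segments, perimeter = 9.8478
  loop 2: 14 segments, perimeter = 18.9448
Total perimeter = 28.793


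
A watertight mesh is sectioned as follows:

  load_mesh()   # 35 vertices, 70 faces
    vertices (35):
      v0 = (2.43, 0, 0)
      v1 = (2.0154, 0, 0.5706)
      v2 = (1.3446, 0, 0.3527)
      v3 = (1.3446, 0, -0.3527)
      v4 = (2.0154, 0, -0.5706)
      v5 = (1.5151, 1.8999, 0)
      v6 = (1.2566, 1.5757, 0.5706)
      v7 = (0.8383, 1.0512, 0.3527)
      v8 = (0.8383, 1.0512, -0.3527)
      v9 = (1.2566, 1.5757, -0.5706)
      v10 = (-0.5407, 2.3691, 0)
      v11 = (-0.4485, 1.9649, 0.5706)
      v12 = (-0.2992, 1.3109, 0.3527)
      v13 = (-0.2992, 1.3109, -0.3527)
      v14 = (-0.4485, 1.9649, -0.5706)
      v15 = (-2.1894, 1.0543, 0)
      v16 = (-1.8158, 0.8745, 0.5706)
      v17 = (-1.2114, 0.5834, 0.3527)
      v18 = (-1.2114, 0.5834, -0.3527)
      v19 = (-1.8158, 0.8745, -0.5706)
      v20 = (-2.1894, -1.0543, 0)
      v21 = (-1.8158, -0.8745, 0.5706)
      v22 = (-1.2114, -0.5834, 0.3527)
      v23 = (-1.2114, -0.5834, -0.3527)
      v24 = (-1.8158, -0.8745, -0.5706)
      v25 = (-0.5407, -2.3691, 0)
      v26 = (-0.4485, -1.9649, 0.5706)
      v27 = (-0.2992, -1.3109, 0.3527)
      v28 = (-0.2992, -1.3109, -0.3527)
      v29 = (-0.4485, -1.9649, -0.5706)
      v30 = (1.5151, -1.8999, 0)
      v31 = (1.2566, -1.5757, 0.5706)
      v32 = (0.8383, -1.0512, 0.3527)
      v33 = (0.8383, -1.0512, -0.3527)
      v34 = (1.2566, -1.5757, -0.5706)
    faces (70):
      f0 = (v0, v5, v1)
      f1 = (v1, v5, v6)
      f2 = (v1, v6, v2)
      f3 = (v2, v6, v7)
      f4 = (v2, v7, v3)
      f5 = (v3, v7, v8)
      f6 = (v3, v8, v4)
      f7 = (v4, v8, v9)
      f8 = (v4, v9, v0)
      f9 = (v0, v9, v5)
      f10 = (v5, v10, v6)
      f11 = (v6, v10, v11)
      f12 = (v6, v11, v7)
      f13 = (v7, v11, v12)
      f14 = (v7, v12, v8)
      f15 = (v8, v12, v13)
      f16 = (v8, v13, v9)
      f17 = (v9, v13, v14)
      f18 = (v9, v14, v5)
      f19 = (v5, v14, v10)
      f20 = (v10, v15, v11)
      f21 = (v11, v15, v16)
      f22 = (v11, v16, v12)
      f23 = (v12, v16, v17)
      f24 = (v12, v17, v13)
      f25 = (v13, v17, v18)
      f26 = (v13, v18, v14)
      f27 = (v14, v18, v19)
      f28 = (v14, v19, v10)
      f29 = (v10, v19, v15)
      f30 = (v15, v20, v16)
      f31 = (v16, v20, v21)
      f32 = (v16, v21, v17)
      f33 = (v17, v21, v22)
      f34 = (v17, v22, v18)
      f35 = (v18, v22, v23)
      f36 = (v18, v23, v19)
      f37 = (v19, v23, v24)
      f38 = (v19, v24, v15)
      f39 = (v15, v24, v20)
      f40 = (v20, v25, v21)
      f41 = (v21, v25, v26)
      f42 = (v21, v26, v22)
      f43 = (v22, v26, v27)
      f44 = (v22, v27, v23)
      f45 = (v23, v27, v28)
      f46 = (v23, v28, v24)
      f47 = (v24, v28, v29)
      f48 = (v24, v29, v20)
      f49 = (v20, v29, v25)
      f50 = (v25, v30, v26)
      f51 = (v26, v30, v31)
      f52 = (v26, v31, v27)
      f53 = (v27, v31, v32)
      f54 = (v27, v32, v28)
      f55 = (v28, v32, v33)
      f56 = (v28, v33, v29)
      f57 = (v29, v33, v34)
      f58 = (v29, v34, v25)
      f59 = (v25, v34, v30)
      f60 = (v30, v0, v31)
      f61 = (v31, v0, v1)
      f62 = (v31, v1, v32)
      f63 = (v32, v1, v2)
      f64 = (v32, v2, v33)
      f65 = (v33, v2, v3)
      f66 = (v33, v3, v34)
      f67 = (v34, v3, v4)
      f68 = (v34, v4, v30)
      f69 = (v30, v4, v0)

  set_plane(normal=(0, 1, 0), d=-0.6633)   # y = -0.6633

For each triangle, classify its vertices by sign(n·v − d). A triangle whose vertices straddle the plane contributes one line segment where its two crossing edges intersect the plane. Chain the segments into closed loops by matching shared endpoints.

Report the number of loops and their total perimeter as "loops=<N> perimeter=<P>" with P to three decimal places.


Straddling triangles (22 of 70):
  (v15,v20,v16) [+-+] → (-2.1894, -0.6633, 0)–(-2.11367, -0.6633, 0.11567)  len=0.1383
  (v16,v20,v21) [+--] → (-2.11367, -0.6633, 0.11567)–(-1.8158, -0.6633, 0.5706)  len=0.5438
  (v16,v21,v17) [+-+] → (-1.8158, -0.6633, 0.5706)–(-1.72824, -0.6633, 0.539034)  len=0.0931
  (v17,v21,v22) [+-+] → (-1.72824, -0.6633, 0.539034)–(-1.37729, -0.6633, 0.412508)  len=0.3731
  (v19,v23,v24) [++-] → (-1.37729, -0.6633, -0.412508)–(-1.8158, -0.6633, -0.5706)  len=0.4661
  (v19,v24,v15) [+-+] → (-1.8158, -0.6633, -0.5706)–(-1.85671, -0.6633, -0.50812)  len=0.0747
  (v15,v24,v20) [+--] → (-1.85671, -0.6633, -0.50812)–(-2.1894, -0.6633, 0)  len=0.6073
  (v21,v26,v22) [--+] → (-1.16728, -0.6633, 0.365302)–(-1.37729, -0.6633, 0.412508)  len=0.2153
  (v22,v26,v27) [+--] → (-1.16728, -0.6633, 0.365302)–(-1.11121, -0.6633, 0.3527)  len=0.0575
  (v22,v27,v23) [+-+] → (-1.11121, -0.6633, 0.3527)–(-1.11121, -0.6633, -0.275227)  len=0.6279
  (v23,v27,v28) [+--] → (-1.11121, -0.6633, -0.275227)–(-1.11121, -0.6633, -0.3527)  len=0.0775
  (v23,v28,v24) [+--] → (-1.11121, -0.6633, -0.3527)–(-1.37729, -0.6633, -0.412508)  len=0.2727
  (v30,v0,v31) [-+-] → (2.11059, -0.6633, 0)–(1.93605, -0.6633, 0.240197)  len=0.2969
  (v31,v0,v1) [-++] → (1.93605, -0.6633, 0.240197)–(1.69598, -0.6633, 0.5706)  len=0.4084
  (v31,v1,v32) [-+-] → (1.69598, -0.6633, 0.5706)–(1.27266, -0.6633, 0.433107)  len=0.4451
  (v32,v1,v2) [-++] → (1.27266, -0.6633, 0.433107)–(1.02513, -0.6633, 0.3527)  len=0.2603
  (v32,v2,v33) [-+-] → (1.02513, -0.6633, 0.3527)–(1.02513, -0.6633, -0.0924026)  len=0.4451
  (v33,v2,v3) [-++] → (1.02513, -0.6633, -0.0924026)–(1.02513, -0.6633, -0.3527)  len=0.2603
  (v33,v3,v34) [-+-] → (1.02513, -0.6633, -0.3527)–(1.30756, -0.6633, -0.444426)  len=0.2969
  (v34,v3,v4) [-++] → (1.30756, -0.6633, -0.444426)–(1.69598, -0.6633, -0.5706)  len=0.4084
  (v34,v4,v30) [-+-] → (1.69598, -0.6633, -0.5706)–(1.84073, -0.6633, -0.37139)  len=0.2462
  (v30,v4,v0) [-++] → (1.84073, -0.6633, -0.37139)–(2.11059, -0.6633, 0)  len=0.4591

Chained into 2 loop(s):
  loop 1: 12 segments, perimeter = 3.5472
  loop 2: 10 segments, perimeter = 3.5268
Total perimeter = 7.074

loops=2 perimeter=7.074


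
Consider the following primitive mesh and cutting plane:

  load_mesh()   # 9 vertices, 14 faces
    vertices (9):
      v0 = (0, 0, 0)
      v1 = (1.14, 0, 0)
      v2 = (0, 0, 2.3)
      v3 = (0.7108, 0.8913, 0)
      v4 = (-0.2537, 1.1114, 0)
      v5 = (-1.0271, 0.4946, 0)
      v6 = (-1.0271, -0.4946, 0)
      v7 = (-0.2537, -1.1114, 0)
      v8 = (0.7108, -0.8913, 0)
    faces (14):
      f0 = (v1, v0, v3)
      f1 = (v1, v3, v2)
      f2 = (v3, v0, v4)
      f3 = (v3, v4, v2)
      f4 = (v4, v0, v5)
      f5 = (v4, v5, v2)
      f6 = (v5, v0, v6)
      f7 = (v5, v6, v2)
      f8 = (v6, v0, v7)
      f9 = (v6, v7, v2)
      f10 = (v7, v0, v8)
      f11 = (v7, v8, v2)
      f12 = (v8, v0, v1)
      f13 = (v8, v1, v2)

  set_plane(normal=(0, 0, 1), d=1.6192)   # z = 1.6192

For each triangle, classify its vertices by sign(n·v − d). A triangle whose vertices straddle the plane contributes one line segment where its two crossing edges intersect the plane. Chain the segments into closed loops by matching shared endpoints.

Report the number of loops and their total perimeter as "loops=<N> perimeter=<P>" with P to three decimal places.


loops=1 perimeter=2.050

Straddling triangles (7 of 14):
  (v1,v3,v2) [--+] → (0.210397, 0.263825, 1.6192)–(0.33744, 0, 1.6192)  len=0.2928
  (v3,v4,v2) [--+] → (-0.0750952, 0.328974, 1.6192)–(0.210397, 0.263825, 1.6192)  len=0.2928
  (v4,v5,v2) [--+] → (-0.304022, 0.146402, 1.6192)–(-0.0750952, 0.328974, 1.6192)  len=0.2928
  (v5,v6,v2) [--+] → (-0.304022, -0.146402, 1.6192)–(-0.304022, 0.146402, 1.6192)  len=0.2928
  (v6,v7,v2) [--+] → (-0.0750952, -0.328974, 1.6192)–(-0.304022, -0.146402, 1.6192)  len=0.2928
  (v7,v8,v2) [--+] → (0.210397, -0.263825, 1.6192)–(-0.0750952, -0.328974, 1.6192)  len=0.2928
  (v8,v1,v2) [--+] → (0.33744, 0, 1.6192)–(0.210397, -0.263825, 1.6192)  len=0.2928

Chained into 1 loop(s):
  loop 1: 7 segments, perimeter = 2.0497
Total perimeter = 2.050


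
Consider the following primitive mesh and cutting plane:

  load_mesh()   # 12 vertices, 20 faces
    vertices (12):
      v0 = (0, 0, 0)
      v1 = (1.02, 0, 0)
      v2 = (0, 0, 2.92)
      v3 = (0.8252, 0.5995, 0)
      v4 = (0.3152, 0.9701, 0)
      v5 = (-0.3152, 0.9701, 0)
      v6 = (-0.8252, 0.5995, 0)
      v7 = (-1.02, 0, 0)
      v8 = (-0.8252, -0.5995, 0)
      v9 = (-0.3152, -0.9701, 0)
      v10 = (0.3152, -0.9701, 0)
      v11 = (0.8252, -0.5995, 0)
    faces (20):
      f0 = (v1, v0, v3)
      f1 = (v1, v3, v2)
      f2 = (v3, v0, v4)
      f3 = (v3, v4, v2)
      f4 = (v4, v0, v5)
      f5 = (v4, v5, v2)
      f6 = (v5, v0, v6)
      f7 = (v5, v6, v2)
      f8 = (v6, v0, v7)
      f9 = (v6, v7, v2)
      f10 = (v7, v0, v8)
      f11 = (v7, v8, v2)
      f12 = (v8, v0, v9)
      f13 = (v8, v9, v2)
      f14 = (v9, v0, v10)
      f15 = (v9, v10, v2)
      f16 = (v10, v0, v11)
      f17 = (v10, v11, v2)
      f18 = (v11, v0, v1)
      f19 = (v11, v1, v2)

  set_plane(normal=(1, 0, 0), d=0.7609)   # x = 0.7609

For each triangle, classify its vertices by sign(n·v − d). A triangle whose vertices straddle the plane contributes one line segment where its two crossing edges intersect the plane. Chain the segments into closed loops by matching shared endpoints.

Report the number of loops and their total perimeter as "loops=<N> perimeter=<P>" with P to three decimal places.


loops=1 perimeter=3.294

Straddling triangles (8 of 20):
  (v1,v0,v3) [+-+] → (0.7609, 0, 0)–(0.7609, 0.552787, 0)  len=0.5528
  (v1,v3,v2) [++-] → (0.7609, 0.552787, 0.227528)–(0.7609, 0, 0.741737)  len=0.7550
  (v3,v0,v4) [+--] → (0.7609, 0.552787, 0)–(0.7609, 0.646225, 0)  len=0.0934
  (v3,v4,v2) [+--] → (0.7609, 0.646225, 0)–(0.7609, 0.552787, 0.227528)  len=0.2460
  (v10,v0,v11) [--+] → (0.7609, -0.552787, 0)–(0.7609, -0.646225, 0)  len=0.0934
  (v10,v11,v2) [-+-] → (0.7609, -0.646225, 0)–(0.7609, -0.552787, 0.227528)  len=0.2460
  (v11,v0,v1) [+-+] → (0.7609, -0.552787, 0)–(0.7609, 0, 0)  len=0.5528
  (v11,v1,v2) [++-] → (0.7609, 0, 0.741737)–(0.7609, -0.552787, 0.227528)  len=0.7550

Chained into 1 loop(s):
  loop 1: 8 segments, perimeter = 3.2943
Total perimeter = 3.294


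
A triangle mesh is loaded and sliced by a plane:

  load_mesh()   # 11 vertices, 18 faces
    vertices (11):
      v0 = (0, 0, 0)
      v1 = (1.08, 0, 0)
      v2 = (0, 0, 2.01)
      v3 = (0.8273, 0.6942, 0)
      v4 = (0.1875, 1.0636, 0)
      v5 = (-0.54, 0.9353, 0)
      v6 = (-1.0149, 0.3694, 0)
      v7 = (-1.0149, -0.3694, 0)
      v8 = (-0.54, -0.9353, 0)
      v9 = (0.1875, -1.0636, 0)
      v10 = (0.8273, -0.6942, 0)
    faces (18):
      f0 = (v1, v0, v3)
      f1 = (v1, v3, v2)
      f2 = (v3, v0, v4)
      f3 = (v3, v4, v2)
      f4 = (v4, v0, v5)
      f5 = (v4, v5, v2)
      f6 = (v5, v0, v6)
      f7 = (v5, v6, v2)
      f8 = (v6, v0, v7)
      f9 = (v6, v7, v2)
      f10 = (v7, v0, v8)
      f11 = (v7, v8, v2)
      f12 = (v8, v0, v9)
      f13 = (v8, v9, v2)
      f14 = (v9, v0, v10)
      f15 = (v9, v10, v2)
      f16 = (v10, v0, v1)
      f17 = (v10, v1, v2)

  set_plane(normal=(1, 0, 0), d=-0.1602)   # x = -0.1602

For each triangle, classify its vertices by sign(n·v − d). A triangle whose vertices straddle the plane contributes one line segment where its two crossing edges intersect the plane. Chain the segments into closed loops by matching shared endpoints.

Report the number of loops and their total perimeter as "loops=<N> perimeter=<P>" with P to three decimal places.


loops=1 perimeter=6.008

Straddling triangles (10 of 18):
  (v4,v0,v5) [++-] → (-0.1602, 0.277472, 0)–(-0.1602, 1.00228, 0)  len=0.7248
  (v4,v5,v2) [+-+] → (-0.1602, 1.00228, 0)–(-0.1602, 0.277472, 1.4137)  len=1.5887
  (v5,v0,v6) [-+-] → (-0.1602, 0.277472, 0)–(-0.1602, 0.0583091, 0)  len=0.2192
  (v5,v6,v2) [--+] → (-0.1602, 0.0583091, 1.69273)–(-0.1602, 0.277472, 1.4137)  len=0.3548
  (v6,v0,v7) [-+-] → (-0.1602, 0.0583091, 0)–(-0.1602, -0.0583091, 0)  len=0.1166
  (v6,v7,v2) [--+] → (-0.1602, -0.0583091, 1.69273)–(-0.1602, 0.0583091, 1.69273)  len=0.1166
  (v7,v0,v8) [-+-] → (-0.1602, -0.0583091, 0)–(-0.1602, -0.277472, 0)  len=0.2192
  (v7,v8,v2) [--+] → (-0.1602, -0.277472, 1.4137)–(-0.1602, -0.0583091, 1.69273)  len=0.3548
  (v8,v0,v9) [-++] → (-0.1602, -0.277472, 0)–(-0.1602, -1.00228, 0)  len=0.7248
  (v8,v9,v2) [-++] → (-0.1602, -1.00228, 0)–(-0.1602, -0.277472, 1.4137)  len=1.5887

Chained into 1 loop(s):
  loop 1: 10 segments, perimeter = 6.0081
Total perimeter = 6.008


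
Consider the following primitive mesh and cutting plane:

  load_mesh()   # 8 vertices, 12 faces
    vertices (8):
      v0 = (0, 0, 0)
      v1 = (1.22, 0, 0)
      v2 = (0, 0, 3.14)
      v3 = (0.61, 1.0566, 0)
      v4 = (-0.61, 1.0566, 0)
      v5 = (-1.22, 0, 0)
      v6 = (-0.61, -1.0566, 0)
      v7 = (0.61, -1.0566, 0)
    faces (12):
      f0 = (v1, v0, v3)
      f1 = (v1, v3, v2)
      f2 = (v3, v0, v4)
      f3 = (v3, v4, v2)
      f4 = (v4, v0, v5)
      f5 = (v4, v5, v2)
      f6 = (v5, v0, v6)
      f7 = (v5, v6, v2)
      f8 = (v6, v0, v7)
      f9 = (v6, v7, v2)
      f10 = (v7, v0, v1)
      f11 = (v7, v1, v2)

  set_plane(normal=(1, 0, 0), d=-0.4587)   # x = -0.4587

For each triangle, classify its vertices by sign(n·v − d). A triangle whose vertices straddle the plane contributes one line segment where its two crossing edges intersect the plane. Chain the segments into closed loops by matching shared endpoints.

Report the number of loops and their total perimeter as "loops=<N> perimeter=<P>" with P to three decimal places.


Straddling triangles (8 of 12):
  (v3,v0,v4) [++-] → (-0.4587, 0.794529, 0)–(-0.4587, 1.0566, 0)  len=0.2621
  (v3,v4,v2) [+-+] → (-0.4587, 1.0566, 0)–(-0.4587, 0.794529, 0.778823)  len=0.8217
  (v4,v0,v5) [-+-] → (-0.4587, 0.794529, 0)–(-0.4587, 0, 0)  len=0.7945
  (v4,v5,v2) [--+] → (-0.4587, 0, 1.95941)–(-0.4587, 0.794529, 0.778823)  len=1.4230
  (v5,v0,v6) [-+-] → (-0.4587, 0, 0)–(-0.4587, -0.794529, 0)  len=0.7945
  (v5,v6,v2) [--+] → (-0.4587, -0.794529, 0.778823)–(-0.4587, 0, 1.95941)  len=1.4230
  (v6,v0,v7) [-++] → (-0.4587, -0.794529, 0)–(-0.4587, -1.0566, 0)  len=0.2621
  (v6,v7,v2) [-++] → (-0.4587, -1.0566, 0)–(-0.4587, -0.794529, 0.778823)  len=0.8217

Chained into 1 loop(s):
  loop 1: 8 segments, perimeter = 6.6028
Total perimeter = 6.603

loops=1 perimeter=6.603


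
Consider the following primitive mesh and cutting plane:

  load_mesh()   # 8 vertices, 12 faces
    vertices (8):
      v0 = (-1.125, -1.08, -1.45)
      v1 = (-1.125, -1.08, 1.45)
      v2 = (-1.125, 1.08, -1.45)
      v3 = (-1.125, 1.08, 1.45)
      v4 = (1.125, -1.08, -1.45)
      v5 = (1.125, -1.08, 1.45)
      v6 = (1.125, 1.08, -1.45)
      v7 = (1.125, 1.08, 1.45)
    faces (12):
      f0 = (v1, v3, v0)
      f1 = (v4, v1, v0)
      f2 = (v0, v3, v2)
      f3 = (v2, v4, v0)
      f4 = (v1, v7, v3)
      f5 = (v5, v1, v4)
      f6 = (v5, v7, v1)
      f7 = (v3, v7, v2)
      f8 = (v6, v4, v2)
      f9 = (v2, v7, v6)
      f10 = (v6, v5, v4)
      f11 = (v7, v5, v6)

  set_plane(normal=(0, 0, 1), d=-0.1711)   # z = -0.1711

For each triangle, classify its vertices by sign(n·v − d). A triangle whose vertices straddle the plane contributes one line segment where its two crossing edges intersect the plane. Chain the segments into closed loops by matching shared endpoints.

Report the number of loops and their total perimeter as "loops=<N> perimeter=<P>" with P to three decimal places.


Straddling triangles (8 of 12):
  (v1,v3,v0) [++-] → (-1.125, -0.12744, -0.1711)–(-1.125, -1.08, -0.1711)  len=0.9526
  (v4,v1,v0) [-+-] → (0.13275, -1.08, -0.1711)–(-1.125, -1.08, -0.1711)  len=1.2578
  (v0,v3,v2) [-+-] → (-1.125, -0.12744, -0.1711)–(-1.125, 1.08, -0.1711)  len=1.2074
  (v5,v1,v4) [++-] → (0.13275, -1.08, -0.1711)–(1.125, -1.08, -0.1711)  len=0.9922
  (v3,v7,v2) [++-] → (-0.13275, 1.08, -0.1711)–(-1.125, 1.08, -0.1711)  len=0.9922
  (v2,v7,v6) [-+-] → (-0.13275, 1.08, -0.1711)–(1.125, 1.08, -0.1711)  len=1.2578
  (v6,v5,v4) [-+-] → (1.125, 0.12744, -0.1711)–(1.125, -1.08, -0.1711)  len=1.2074
  (v7,v5,v6) [++-] → (1.125, 0.12744, -0.1711)–(1.125, 1.08, -0.1711)  len=0.9526

Chained into 1 loop(s):
  loop 1: 8 segments, perimeter = 8.8200
Total perimeter = 8.820

loops=1 perimeter=8.820


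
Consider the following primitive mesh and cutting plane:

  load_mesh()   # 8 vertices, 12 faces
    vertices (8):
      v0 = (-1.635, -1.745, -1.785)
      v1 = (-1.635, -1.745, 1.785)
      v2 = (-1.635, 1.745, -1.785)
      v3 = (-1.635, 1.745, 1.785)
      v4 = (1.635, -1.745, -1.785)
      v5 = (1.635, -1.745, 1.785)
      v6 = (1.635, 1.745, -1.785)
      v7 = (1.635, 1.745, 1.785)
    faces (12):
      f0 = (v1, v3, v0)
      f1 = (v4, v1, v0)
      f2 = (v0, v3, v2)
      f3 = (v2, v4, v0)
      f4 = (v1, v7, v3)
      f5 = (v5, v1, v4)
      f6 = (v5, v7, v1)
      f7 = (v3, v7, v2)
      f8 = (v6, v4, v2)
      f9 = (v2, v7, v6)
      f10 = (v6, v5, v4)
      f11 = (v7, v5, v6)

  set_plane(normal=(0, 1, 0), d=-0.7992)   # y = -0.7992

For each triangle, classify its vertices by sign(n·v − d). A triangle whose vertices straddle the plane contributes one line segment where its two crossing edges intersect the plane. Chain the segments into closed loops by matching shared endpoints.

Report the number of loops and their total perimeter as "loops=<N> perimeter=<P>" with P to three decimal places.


loops=1 perimeter=13.680

Straddling triangles (8 of 12):
  (v1,v3,v0) [-+-] → (-1.635, -0.7992, 1.785)–(-1.635, -0.7992, -0.81752)  len=2.6025
  (v0,v3,v2) [-++] → (-1.635, -0.7992, -0.81752)–(-1.635, -0.7992, -1.785)  len=0.9675
  (v2,v4,v0) [+--] → (0.748821, -0.7992, -1.785)–(-1.635, -0.7992, -1.785)  len=2.3838
  (v1,v7,v3) [-++] → (-0.748821, -0.7992, 1.785)–(-1.635, -0.7992, 1.785)  len=0.8862
  (v5,v7,v1) [-+-] → (1.635, -0.7992, 1.785)–(-0.748821, -0.7992, 1.785)  len=2.3838
  (v6,v4,v2) [+-+] → (1.635, -0.7992, -1.785)–(0.748821, -0.7992, -1.785)  len=0.8862
  (v6,v5,v4) [+--] → (1.635, -0.7992, 0.81752)–(1.635, -0.7992, -1.785)  len=2.6025
  (v7,v5,v6) [+-+] → (1.635, -0.7992, 1.785)–(1.635, -0.7992, 0.81752)  len=0.9675

Chained into 1 loop(s):
  loop 1: 8 segments, perimeter = 13.6800
Total perimeter = 13.680


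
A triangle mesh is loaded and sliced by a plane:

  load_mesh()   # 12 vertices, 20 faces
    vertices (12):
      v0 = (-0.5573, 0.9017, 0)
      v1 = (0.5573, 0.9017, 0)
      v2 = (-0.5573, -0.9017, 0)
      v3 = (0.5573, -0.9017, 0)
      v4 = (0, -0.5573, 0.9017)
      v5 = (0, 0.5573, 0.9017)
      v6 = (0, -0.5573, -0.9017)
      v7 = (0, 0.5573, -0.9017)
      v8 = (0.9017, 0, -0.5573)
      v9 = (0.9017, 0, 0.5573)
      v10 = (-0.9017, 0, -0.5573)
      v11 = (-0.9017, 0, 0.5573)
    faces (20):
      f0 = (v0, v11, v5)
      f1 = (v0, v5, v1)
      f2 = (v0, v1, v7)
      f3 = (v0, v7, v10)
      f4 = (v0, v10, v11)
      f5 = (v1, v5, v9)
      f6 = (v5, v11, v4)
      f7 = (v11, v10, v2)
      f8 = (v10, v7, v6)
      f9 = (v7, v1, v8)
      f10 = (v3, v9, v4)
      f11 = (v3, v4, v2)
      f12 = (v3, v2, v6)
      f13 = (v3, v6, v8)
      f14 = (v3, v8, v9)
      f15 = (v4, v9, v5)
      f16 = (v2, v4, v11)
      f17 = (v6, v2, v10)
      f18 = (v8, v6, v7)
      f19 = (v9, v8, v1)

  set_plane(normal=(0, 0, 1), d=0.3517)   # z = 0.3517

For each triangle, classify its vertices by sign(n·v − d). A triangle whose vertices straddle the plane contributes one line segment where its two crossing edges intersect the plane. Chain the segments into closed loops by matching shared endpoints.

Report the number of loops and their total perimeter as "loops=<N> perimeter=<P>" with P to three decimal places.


Straddling triangles (10 of 20):
  (v0,v11,v5) [-++] → (-0.774643, 0.332657, 0.3517)–(-0.33993, 0.76737, 0.3517)  len=0.6148
  (v0,v5,v1) [-+-] → (-0.33993, 0.76737, 0.3517)–(0.33993, 0.76737, 0.3517)  len=0.6799
  (v0,v10,v11) [--+] → (-0.9017, 0, 0.3517)–(-0.774643, 0.332657, 0.3517)  len=0.3561
  (v1,v5,v9) [-++] → (0.33993, 0.76737, 0.3517)–(0.774643, 0.332657, 0.3517)  len=0.6148
  (v11,v10,v2) [+--] → (-0.9017, 0, 0.3517)–(-0.774643, -0.332657, 0.3517)  len=0.3561
  (v3,v9,v4) [-++] → (0.774643, -0.332657, 0.3517)–(0.33993, -0.76737, 0.3517)  len=0.6148
  (v3,v4,v2) [-+-] → (0.33993, -0.76737, 0.3517)–(-0.33993, -0.76737, 0.3517)  len=0.6799
  (v3,v8,v9) [--+] → (0.9017, 0, 0.3517)–(0.774643, -0.332657, 0.3517)  len=0.3561
  (v2,v4,v11) [-++] → (-0.33993, -0.76737, 0.3517)–(-0.774643, -0.332657, 0.3517)  len=0.6148
  (v9,v8,v1) [+--] → (0.9017, 0, 0.3517)–(0.774643, 0.332657, 0.3517)  len=0.3561

Chained into 1 loop(s):
  loop 1: 10 segments, perimeter = 5.2432
Total perimeter = 5.243

loops=1 perimeter=5.243


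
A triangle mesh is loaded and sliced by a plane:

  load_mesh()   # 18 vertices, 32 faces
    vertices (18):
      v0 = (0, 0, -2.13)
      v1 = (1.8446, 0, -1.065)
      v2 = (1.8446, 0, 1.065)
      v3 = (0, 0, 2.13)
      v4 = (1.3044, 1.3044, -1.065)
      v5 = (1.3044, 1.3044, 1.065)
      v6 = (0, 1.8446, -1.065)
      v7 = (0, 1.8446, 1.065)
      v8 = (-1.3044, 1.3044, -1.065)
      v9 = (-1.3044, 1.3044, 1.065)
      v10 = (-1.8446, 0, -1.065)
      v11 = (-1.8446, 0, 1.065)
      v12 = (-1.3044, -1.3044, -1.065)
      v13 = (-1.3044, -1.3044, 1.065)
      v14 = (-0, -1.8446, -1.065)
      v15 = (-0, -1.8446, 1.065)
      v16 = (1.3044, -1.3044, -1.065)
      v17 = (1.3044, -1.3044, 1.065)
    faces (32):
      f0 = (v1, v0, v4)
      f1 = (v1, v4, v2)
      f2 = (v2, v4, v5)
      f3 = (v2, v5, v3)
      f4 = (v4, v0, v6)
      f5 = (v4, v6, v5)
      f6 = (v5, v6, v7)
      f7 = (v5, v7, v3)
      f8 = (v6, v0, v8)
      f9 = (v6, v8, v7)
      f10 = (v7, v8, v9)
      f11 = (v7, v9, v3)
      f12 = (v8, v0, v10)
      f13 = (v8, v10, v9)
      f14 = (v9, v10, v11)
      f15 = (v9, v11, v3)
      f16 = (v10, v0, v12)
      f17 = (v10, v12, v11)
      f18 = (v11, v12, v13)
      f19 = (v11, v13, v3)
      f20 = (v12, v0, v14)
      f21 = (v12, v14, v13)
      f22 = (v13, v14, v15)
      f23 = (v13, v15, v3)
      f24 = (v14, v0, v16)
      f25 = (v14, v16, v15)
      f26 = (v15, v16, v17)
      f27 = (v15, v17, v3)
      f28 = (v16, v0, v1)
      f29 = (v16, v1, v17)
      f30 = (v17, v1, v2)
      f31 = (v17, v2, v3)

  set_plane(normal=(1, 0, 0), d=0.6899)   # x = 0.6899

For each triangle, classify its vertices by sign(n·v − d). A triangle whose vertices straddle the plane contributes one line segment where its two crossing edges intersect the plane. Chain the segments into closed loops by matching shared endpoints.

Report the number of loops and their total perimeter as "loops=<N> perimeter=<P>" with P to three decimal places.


Straddling triangles (12 of 32):
  (v1,v0,v4) [+-+] → (0.6899, 0, -1.73168)–(0.6899, 0.6899, -1.56672)  len=0.7093
  (v2,v5,v3) [++-] → (0.6899, 0.6899, 1.56672)–(0.6899, 0, 1.73168)  len=0.7093
  (v4,v0,v6) [+--] → (0.6899, 0.6899, -1.56672)–(0.6899, 1.55889, -1.065)  len=1.0034
  (v4,v6,v5) [+-+] → (0.6899, 1.55889, -1.065)–(0.6899, 1.55889, 0.0615616)  len=1.1266
  (v5,v6,v7) [+--] → (0.6899, 1.55889, 0.0615616)–(0.6899, 1.55889, 1.065)  len=1.0034
  (v5,v7,v3) [+--] → (0.6899, 1.55889, 1.065)–(0.6899, 0.6899, 1.56672)  len=1.0034
  (v14,v0,v16) [--+] → (0.6899, -0.6899, -1.56672)–(0.6899, -1.55889, -1.065)  len=1.0034
  (v14,v16,v15) [-+-] → (0.6899, -1.55889, -1.065)–(0.6899, -1.55889, -0.0615616)  len=1.0034
  (v15,v16,v17) [-++] → (0.6899, -1.55889, -0.0615616)–(0.6899, -1.55889, 1.065)  len=1.1266
  (v15,v17,v3) [-+-] → (0.6899, -1.55889, 1.065)–(0.6899, -0.6899, 1.56672)  len=1.0034
  (v16,v0,v1) [+-+] → (0.6899, -0.6899, -1.56672)–(0.6899, 0, -1.73168)  len=0.7093
  (v17,v2,v3) [++-] → (0.6899, 0, 1.73168)–(0.6899, -0.6899, 1.56672)  len=0.7093

Chained into 1 loop(s):
  loop 1: 12 segments, perimeter = 11.1111
Total perimeter = 11.111

loops=1 perimeter=11.111


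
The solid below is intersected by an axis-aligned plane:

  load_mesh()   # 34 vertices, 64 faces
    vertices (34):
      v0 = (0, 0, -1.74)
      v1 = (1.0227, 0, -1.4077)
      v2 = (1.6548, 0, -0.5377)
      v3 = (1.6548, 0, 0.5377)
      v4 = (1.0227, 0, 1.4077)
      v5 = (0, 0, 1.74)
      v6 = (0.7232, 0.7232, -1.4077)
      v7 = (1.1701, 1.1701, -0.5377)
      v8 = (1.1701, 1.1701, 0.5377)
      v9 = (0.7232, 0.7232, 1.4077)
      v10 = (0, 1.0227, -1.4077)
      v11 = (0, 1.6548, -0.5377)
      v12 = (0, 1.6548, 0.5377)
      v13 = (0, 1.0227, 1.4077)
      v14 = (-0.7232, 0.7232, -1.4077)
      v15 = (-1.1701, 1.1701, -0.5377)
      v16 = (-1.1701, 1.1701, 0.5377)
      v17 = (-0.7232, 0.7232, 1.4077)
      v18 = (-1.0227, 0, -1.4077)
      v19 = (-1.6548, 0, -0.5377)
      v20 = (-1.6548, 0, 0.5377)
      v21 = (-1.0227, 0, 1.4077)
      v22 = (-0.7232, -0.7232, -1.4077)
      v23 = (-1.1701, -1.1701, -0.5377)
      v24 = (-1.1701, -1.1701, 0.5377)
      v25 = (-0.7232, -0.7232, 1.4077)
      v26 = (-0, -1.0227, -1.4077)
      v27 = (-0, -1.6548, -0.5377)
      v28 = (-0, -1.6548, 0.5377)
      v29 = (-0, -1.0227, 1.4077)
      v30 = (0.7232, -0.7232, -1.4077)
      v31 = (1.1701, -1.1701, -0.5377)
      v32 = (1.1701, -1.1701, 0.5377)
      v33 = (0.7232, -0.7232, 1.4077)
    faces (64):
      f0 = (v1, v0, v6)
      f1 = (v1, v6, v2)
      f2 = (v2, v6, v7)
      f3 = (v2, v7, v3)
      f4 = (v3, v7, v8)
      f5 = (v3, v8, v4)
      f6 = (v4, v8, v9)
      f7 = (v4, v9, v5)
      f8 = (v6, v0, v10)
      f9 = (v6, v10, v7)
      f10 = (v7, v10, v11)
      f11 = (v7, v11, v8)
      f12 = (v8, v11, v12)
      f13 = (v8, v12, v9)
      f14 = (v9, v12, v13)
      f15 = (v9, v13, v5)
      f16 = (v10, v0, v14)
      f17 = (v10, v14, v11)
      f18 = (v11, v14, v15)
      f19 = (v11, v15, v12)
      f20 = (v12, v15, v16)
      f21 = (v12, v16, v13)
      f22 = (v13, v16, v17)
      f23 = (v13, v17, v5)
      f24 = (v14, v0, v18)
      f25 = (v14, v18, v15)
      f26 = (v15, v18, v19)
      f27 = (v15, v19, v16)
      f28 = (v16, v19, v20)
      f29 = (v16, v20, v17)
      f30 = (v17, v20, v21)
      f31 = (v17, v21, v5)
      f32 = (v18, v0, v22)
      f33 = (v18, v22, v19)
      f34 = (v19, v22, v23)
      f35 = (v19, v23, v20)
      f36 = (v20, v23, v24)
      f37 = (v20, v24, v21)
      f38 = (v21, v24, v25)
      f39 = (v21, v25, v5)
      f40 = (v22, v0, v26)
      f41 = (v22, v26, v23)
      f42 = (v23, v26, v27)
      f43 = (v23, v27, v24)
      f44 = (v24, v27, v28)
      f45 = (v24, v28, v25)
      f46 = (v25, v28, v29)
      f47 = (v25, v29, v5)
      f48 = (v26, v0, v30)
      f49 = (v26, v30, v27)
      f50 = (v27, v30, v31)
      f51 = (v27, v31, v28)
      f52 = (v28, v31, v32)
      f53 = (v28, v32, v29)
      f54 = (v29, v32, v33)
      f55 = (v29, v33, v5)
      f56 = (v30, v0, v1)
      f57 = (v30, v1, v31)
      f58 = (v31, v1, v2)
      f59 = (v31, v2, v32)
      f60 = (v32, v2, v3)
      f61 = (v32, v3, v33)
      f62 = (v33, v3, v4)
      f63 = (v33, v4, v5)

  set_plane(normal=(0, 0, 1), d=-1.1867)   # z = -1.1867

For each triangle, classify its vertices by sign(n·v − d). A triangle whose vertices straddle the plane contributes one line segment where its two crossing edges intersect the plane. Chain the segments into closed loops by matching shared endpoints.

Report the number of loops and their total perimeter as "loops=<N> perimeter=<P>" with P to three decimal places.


Straddling triangles (16 of 64):
  (v1,v6,v2) [--+] → (0.959848, 0.539491, -1.1867)–(1.18327, 0, -1.1867)  len=0.5839
  (v2,v6,v7) [+-+] → (0.959848, 0.539491, -1.1867)–(0.836723, 0.836723, -1.1867)  len=0.3217
  (v6,v10,v7) [--+] → (0.297232, 1.06014, -1.1867)–(0.836723, 0.836723, -1.1867)  len=0.5839
  (v7,v10,v11) [+-+] → (0.297232, 1.06014, -1.1867)–(0, 1.18327, -1.1867)  len=0.3217
  (v10,v14,v11) [--+] → (-0.539491, 0.959848, -1.1867)–(0, 1.18327, -1.1867)  len=0.5839
  (v11,v14,v15) [+-+] → (-0.539491, 0.959848, -1.1867)–(-0.836723, 0.836723, -1.1867)  len=0.3217
  (v14,v18,v15) [--+] → (-1.06014, 0.297232, -1.1867)–(-0.836723, 0.836723, -1.1867)  len=0.5839
  (v15,v18,v19) [+-+] → (-1.06014, 0.297232, -1.1867)–(-1.18327, 0, -1.1867)  len=0.3217
  (v18,v22,v19) [--+] → (-0.959848, -0.539491, -1.1867)–(-1.18327, 0, -1.1867)  len=0.5839
  (v19,v22,v23) [+-+] → (-0.959848, -0.539491, -1.1867)–(-0.836723, -0.836723, -1.1867)  len=0.3217
  (v22,v26,v23) [--+] → (-0.297232, -1.06014, -1.1867)–(-0.836723, -0.836723, -1.1867)  len=0.5839
  (v23,v26,v27) [+-+] → (-0.297232, -1.06014, -1.1867)–(0, -1.18327, -1.1867)  len=0.3217
  (v26,v30,v27) [--+] → (0.539491, -0.959848, -1.1867)–(0, -1.18327, -1.1867)  len=0.5839
  (v27,v30,v31) [+-+] → (0.539491, -0.959848, -1.1867)–(0.836723, -0.836723, -1.1867)  len=0.3217
  (v30,v1,v31) [--+] → (1.06014, -0.297232, -1.1867)–(0.836723, -0.836723, -1.1867)  len=0.5839
  (v31,v1,v2) [+-+] → (1.06014, -0.297232, -1.1867)–(1.18327, 0, -1.1867)  len=0.3217

Chained into 1 loop(s):
  loop 1: 16 segments, perimeter = 7.2452
Total perimeter = 7.245

loops=1 perimeter=7.245


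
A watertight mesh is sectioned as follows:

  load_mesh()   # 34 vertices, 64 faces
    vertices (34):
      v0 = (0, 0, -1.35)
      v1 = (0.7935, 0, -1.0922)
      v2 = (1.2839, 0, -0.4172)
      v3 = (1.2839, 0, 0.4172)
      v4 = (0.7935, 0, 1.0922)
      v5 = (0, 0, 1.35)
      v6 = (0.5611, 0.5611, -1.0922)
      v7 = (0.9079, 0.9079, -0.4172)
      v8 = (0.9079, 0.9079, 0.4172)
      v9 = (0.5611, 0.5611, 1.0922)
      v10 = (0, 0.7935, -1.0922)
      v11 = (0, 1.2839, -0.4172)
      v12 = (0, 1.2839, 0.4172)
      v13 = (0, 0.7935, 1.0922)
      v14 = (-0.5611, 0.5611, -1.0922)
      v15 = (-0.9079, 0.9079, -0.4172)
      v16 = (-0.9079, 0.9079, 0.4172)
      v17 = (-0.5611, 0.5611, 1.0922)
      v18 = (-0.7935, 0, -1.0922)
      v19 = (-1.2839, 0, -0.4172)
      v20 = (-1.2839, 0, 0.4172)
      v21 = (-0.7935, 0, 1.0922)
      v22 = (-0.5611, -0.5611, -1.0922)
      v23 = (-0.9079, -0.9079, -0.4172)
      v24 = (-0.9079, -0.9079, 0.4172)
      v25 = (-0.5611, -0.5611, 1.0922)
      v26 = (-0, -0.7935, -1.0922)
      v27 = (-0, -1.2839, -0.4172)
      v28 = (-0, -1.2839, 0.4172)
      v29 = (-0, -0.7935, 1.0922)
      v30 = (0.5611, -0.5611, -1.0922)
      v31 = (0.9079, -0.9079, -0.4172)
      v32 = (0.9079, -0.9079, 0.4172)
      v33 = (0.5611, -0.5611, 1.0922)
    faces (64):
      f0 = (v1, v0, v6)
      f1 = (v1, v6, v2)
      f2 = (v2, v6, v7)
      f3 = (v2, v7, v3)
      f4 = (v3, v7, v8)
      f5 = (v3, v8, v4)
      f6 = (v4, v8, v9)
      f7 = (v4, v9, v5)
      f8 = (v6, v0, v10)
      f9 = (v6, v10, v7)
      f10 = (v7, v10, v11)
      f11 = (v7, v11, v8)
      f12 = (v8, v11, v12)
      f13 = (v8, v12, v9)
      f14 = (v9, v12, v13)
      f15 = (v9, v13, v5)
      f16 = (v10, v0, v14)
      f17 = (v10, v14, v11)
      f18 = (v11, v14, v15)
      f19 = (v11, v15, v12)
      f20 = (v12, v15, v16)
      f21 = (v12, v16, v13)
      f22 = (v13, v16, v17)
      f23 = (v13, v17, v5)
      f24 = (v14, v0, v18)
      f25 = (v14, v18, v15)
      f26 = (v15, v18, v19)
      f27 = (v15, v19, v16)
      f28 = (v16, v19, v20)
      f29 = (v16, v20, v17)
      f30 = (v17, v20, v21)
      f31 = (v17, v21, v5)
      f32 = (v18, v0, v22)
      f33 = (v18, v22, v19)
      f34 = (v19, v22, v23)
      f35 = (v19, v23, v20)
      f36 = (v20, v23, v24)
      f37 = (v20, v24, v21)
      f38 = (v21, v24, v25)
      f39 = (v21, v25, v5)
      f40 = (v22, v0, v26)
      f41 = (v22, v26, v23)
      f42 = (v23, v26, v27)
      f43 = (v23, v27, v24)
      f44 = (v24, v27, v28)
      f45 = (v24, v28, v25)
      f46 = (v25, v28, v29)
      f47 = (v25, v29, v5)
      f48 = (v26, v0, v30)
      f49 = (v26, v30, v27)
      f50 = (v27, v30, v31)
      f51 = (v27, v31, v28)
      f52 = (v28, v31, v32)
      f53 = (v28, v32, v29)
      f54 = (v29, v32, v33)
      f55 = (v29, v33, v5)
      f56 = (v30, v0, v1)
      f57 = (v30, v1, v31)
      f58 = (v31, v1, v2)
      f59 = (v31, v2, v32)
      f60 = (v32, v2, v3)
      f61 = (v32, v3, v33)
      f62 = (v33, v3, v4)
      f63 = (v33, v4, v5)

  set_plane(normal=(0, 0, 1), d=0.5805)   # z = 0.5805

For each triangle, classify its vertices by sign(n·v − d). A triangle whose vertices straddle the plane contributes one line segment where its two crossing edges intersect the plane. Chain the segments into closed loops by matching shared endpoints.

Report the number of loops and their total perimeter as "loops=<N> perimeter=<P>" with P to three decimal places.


loops=1 perimeter=7.135

Straddling triangles (16 of 64):
  (v3,v8,v4) [--+] → (0.880224, 0.688255, 0.5805)–(1.16526, 0, 0.5805)  len=0.7449
  (v4,v8,v9) [+-+] → (0.880224, 0.688255, 0.5805)–(0.824, 0.824, 0.5805)  len=0.1469
  (v8,v12,v9) [--+] → (0.135745, 1.10904, 0.5805)–(0.824, 0.824, 0.5805)  len=0.7449
  (v9,v12,v13) [+-+] → (0.135745, 1.10904, 0.5805)–(0, 1.16526, 0.5805)  len=0.1469
  (v12,v16,v13) [--+] → (-0.688255, 0.880224, 0.5805)–(0, 1.16526, 0.5805)  len=0.7449
  (v13,v16,v17) [+-+] → (-0.688255, 0.880224, 0.5805)–(-0.824, 0.824, 0.5805)  len=0.1469
  (v16,v20,v17) [--+] → (-1.10904, 0.135745, 0.5805)–(-0.824, 0.824, 0.5805)  len=0.7449
  (v17,v20,v21) [+-+] → (-1.10904, 0.135745, 0.5805)–(-1.16526, 0, 0.5805)  len=0.1469
  (v20,v24,v21) [--+] → (-0.880224, -0.688255, 0.5805)–(-1.16526, 0, 0.5805)  len=0.7449
  (v21,v24,v25) [+-+] → (-0.880224, -0.688255, 0.5805)–(-0.824, -0.824, 0.5805)  len=0.1469
  (v24,v28,v25) [--+] → (-0.135745, -1.10904, 0.5805)–(-0.824, -0.824, 0.5805)  len=0.7449
  (v25,v28,v29) [+-+] → (-0.135745, -1.10904, 0.5805)–(0, -1.16526, 0.5805)  len=0.1469
  (v28,v32,v29) [--+] → (0.688255, -0.880224, 0.5805)–(0, -1.16526, 0.5805)  len=0.7449
  (v29,v32,v33) [+-+] → (0.688255, -0.880224, 0.5805)–(0.824, -0.824, 0.5805)  len=0.1469
  (v32,v3,v33) [--+] → (1.10904, -0.135745, 0.5805)–(0.824, -0.824, 0.5805)  len=0.7449
  (v33,v3,v4) [+-+] → (1.10904, -0.135745, 0.5805)–(1.16526, 0, 0.5805)  len=0.1469

Chained into 1 loop(s):
  loop 1: 16 segments, perimeter = 7.1350
Total perimeter = 7.135


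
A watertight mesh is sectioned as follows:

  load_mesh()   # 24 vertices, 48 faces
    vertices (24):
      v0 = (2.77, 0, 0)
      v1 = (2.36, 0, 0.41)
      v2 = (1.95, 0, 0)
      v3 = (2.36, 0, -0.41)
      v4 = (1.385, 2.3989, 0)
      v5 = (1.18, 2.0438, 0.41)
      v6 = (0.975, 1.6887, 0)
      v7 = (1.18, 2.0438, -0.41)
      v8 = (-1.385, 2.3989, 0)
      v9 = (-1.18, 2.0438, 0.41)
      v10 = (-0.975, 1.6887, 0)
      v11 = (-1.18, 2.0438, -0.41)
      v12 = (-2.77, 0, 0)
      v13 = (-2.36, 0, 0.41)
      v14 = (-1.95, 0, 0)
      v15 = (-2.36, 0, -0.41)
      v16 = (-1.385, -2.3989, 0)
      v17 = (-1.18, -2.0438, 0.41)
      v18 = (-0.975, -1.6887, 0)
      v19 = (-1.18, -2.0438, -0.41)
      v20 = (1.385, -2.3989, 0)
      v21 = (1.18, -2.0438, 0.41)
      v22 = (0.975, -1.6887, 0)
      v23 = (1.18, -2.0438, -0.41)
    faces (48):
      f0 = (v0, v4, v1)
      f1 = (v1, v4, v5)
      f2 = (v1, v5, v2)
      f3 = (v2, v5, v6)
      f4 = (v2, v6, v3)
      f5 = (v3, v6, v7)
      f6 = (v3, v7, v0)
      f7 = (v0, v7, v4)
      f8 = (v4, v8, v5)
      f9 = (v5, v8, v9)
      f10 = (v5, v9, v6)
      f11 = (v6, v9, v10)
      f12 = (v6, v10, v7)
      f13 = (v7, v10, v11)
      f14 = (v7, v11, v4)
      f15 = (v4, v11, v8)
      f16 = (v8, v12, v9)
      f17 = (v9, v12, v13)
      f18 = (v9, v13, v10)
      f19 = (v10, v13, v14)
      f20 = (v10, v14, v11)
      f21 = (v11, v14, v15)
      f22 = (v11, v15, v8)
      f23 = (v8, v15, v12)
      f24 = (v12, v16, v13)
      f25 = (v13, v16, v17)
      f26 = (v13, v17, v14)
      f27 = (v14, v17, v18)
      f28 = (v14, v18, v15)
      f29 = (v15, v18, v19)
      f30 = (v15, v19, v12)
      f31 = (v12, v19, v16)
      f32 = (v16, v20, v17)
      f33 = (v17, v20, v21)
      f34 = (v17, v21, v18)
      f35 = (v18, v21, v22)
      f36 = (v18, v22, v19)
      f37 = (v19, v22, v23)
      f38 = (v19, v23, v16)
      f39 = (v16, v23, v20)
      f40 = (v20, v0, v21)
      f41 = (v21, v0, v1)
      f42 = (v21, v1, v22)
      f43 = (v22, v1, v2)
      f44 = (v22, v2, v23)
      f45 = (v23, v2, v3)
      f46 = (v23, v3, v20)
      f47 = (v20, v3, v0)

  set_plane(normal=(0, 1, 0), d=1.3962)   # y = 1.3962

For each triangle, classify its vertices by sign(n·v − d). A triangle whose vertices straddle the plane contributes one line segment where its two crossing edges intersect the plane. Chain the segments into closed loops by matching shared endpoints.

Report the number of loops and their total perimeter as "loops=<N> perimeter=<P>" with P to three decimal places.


loops=2 perimeter=4.639

Straddling triangles (16 of 48):
  (v0,v4,v1) [-+-] → (1.96391, 1.3962, 0)–(1.79253, 1.3962, 0.171373)  len=0.2424
  (v1,v4,v5) [-++] → (1.79253, 1.3962, 0.171373)–(1.5539, 1.3962, 0.41)  len=0.3375
  (v1,v5,v2) [-+-] → (1.5539, 1.3962, 0.41)–(1.42398, 1.3962, 0.280087)  len=0.1837
  (v2,v5,v6) [-++] → (1.42398, 1.3962, 0.280087)–(1.14388, 1.3962, 0)  len=0.3961
  (v2,v6,v3) [-+-] → (1.14388, 1.3962, 0)–(1.2149, 1.3962, -0.0710162)  len=0.1004
  (v3,v6,v7) [-++] → (1.2149, 1.3962, -0.0710162)–(1.5539, 1.3962, -0.41)  len=0.4794
  (v3,v7,v0) [-+-] → (1.5539, 1.3962, -0.41)–(1.68381, 1.3962, -0.280087)  len=0.1837
  (v0,v7,v4) [-++] → (1.68381, 1.3962, -0.280087)–(1.96391, 1.3962, 0)  len=0.3961
  (v8,v12,v9) [+-+] → (-1.96391, 1.3962, 0)–(-1.68381, 1.3962, 0.280087)  len=0.3961
  (v9,v12,v13) [+--] → (-1.68381, 1.3962, 0.280087)–(-1.5539, 1.3962, 0.41)  len=0.1837
  (v9,v13,v10) [+-+] → (-1.5539, 1.3962, 0.41)–(-1.2149, 1.3962, 0.0710162)  len=0.4794
  (v10,v13,v14) [+--] → (-1.2149, 1.3962, 0.0710162)–(-1.14388, 1.3962, 0)  len=0.1004
  (v10,v14,v11) [+-+] → (-1.14388, 1.3962, 0)–(-1.42398, 1.3962, -0.280087)  len=0.3961
  (v11,v14,v15) [+--] → (-1.42398, 1.3962, -0.280087)–(-1.5539, 1.3962, -0.41)  len=0.1837
  (v11,v15,v8) [+-+] → (-1.5539, 1.3962, -0.41)–(-1.79253, 1.3962, -0.171373)  len=0.3375
  (v8,v15,v12) [+--] → (-1.79253, 1.3962, -0.171373)–(-1.96391, 1.3962, 0)  len=0.2424

Chained into 2 loop(s):
  loop 1: 8 segments, perimeter = 2.3193
  loop 2: 8 segments, perimeter = 2.3193
Total perimeter = 4.639
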